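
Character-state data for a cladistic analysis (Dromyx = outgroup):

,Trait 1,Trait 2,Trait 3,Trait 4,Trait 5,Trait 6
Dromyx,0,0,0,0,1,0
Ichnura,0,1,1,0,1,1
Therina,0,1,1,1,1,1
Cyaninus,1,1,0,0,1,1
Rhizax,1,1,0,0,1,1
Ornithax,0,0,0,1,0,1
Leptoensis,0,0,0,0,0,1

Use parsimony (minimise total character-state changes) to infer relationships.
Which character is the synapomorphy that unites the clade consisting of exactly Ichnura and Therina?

Character polarity is set by the outgroup: the derived state is whichever differs from the outgroup's state, so for Trait 5 the derived state is '0', and for the remaining characters it is '1'.
Trait 1: derived state '1' in Cyaninus and Rhizax only — synapomorphy for {Cyaninus, Rhizax}.
Trait 2: derived state '1' in Cyaninus, Ichnura, Rhizax, and Therina only — synapomorphy for {Cyaninus, Ichnura, Rhizax, Therina}.
Trait 3 (derived state '1') is shared by Ichnura and Therina — a synapomorphy uniting that clade.
Trait 4 (state '1') occurs in Ornithax and Therina but conflicts with the nesting implied by the other characters — most parsimoniously interpreted as homoplasy.
Only Leptoensis and Ornithax show the derived state '0' for Trait 5, supporting them as a clade.
Trait 6 (derived state '1') is shared by all ingroup taxa — unites the whole ingroup.
Most parsimonious ingroup topology: (((Ichnura,Therina),(Cyaninus,Rhizax)),(Ornithax,Leptoensis)).
The clade {Ichnura, Therina} is supported by Trait 3: its derived state '1' occurs in exactly those taxa and in no other taxon (including the outgroup).

Trait 3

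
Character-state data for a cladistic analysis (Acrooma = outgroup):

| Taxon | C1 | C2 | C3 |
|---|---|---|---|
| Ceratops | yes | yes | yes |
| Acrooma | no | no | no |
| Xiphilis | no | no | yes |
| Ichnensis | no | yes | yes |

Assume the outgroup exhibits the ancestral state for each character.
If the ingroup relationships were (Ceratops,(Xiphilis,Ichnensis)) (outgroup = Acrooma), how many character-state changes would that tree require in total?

Map each character onto (Ceratops,(Xiphilis,Ichnensis)) (rooted by Acrooma) and count the minimum state changes it requires (Fitch parsimony):
C1: 1; C2: 2; C3: 1.
Total tree length = 4.

4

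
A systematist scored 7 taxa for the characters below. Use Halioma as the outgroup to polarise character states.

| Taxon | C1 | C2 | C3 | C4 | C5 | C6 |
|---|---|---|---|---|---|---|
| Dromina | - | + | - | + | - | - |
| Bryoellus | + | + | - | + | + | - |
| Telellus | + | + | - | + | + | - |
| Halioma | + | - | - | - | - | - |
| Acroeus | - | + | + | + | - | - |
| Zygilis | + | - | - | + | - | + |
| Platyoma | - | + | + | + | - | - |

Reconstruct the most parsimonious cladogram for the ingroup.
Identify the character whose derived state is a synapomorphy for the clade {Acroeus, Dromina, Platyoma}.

C1

Character polarity is set by the outgroup: the derived state is whichever differs from the outgroup's state, so for C1 the derived state is '-', and for the remaining characters it is '+'.
C1 (derived state '-') is shared by Acroeus, Dromina, and Platyoma — a synapomorphy uniting that clade.
Only Acroeus, Bryoellus, Dromina, Platyoma, and Telellus show the derived state '+' for C2, supporting them as a clade.
Only Acroeus and Platyoma show the derived state '+' for C3, supporting them as a clade.
C4 (derived state '+') is shared by all ingroup taxa — unites the whole ingroup.
C5 (derived state '+') is shared by Bryoellus and Telellus — a synapomorphy uniting that clade.
C6 (derived state '+') is unique to Zygilis (autapomorphy; uninformative for grouping).
Most parsimonious ingroup topology: (((Bryoellus,Telellus),(Dromina,(Platyoma,Acroeus))),Zygilis).
The clade {Acroeus, Dromina, Platyoma} is supported by C1: its derived state '-' occurs in exactly those taxa and in no other taxon (including the outgroup).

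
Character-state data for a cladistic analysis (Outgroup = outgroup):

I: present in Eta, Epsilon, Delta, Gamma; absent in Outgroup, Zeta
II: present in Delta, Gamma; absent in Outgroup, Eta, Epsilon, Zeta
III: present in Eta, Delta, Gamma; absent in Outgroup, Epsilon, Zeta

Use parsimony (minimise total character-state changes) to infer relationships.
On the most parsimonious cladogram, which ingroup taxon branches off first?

Zeta

The outgroup has state 'absent' for every character, so 'present' is the derived state throughout.
I: derived state 'present' in Delta, Epsilon, Eta, and Gamma only — synapomorphy for {Delta, Epsilon, Eta, Gamma}.
Only Delta and Gamma show the derived state 'present' for II, supporting them as a clade.
III (derived state 'present') is shared by Delta, Eta, and Gamma — a synapomorphy uniting that clade.
Most parsimonious ingroup topology: (((Eta,(Delta,Gamma)),Epsilon),Zeta).
Zeta is sister to the clade containing all other ingroup taxa, so it is the earliest-diverging (most basal) ingroup lineage.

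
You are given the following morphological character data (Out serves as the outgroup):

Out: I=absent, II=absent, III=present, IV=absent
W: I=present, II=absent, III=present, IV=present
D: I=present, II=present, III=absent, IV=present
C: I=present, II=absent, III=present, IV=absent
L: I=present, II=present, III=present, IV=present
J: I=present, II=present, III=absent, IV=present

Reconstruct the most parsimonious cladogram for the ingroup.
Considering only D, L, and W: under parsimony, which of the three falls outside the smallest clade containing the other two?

Character polarity is set by the outgroup: the derived state is whichever differs from the outgroup's state, so for III the derived state is 'absent', and for the remaining characters it is 'present'.
All ingroup taxa share the derived state 'present' for I; it defines the ingroup but does not resolve relationships within it.
II (derived state 'present') is shared by D, J, and L — a synapomorphy uniting that clade.
III (derived state 'absent') is shared by D and J — a synapomorphy uniting that clade.
IV: derived state 'present' in D, J, L, and W only — synapomorphy for {D, J, L, W}.
Most parsimonious ingroup topology: ((W,((D,J),L)),C).
L and D share a more recent common ancestor with each other than either does with W, so W is the least closely related of the three.

W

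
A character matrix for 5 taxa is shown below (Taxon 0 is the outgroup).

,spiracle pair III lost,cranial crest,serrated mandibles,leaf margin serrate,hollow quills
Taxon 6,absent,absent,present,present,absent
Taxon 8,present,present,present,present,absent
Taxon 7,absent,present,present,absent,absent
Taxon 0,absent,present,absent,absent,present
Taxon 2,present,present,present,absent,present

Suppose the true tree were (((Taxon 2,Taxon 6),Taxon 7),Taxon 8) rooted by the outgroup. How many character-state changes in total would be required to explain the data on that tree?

8

Map each character onto (((Taxon 2,Taxon 6),Taxon 7),Taxon 8) (rooted by Taxon 0) and count the minimum state changes it requires (Fitch parsimony):
spiracle pair III lost: 2; cranial crest: 1; serrated mandibles: 1; leaf margin serrate: 2; hollow quills: 2.
Total tree length = 8.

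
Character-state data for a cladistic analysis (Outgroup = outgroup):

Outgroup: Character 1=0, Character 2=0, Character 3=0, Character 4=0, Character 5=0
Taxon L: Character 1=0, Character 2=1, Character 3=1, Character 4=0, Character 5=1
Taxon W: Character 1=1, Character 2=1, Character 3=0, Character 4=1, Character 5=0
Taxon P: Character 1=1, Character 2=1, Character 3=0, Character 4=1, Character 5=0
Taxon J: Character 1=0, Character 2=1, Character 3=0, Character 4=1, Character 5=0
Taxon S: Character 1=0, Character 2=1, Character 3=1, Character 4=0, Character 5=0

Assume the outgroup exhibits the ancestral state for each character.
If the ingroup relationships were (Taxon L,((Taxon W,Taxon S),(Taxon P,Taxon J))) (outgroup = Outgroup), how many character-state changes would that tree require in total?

Map each character onto (Taxon L,((Taxon W,Taxon S),(Taxon P,Taxon J))) (rooted by Outgroup) and count the minimum state changes it requires (Fitch parsimony):
Character 1: 2; Character 2: 1; Character 3: 2; Character 4: 2; Character 5: 1.
Total tree length = 8.

8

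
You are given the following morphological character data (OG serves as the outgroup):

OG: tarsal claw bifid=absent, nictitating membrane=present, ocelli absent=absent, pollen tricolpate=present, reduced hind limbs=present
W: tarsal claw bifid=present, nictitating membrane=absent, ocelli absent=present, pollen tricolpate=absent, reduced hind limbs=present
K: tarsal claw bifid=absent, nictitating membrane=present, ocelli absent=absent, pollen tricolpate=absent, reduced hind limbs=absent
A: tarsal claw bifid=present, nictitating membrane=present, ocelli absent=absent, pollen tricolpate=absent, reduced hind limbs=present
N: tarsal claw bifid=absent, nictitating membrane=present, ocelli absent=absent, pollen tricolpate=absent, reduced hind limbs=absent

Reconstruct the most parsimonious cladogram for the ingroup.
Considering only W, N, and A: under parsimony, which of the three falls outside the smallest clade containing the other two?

Character polarity is set by the outgroup: the derived state is whichever differs from the outgroup's state, so for nictitating membrane, pollen tricolpate, reduced hind limbs the derived state is 'absent', and for the remaining characters it is 'present'.
Only A and W show the derived state 'present' for tarsal claw bifid, supporting them as a clade.
nictitating membrane: derived state 'absent' in W only — an autapomorphy, so it tells us nothing about relationships among taxa.
ocelli absent: derived state 'present' in W only — an autapomorphy, so it tells us nothing about relationships among taxa.
pollen tricolpate (derived state 'absent') is shared by all ingroup taxa — unites the whole ingroup.
reduced hind limbs: derived state 'absent' in K and N only — synapomorphy for {K, N}.
Most parsimonious ingroup topology: ((W,A),(K,N)).
W and A share a more recent common ancestor with each other than either does with N, so N is the least closely related of the three.

N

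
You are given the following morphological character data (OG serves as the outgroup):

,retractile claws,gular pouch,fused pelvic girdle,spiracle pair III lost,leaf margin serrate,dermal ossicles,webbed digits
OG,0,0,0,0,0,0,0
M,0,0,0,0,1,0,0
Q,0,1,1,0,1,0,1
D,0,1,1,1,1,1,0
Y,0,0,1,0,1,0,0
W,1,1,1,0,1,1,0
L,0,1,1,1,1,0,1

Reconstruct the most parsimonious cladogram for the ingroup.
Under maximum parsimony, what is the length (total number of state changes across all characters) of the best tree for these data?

The outgroup has state '0' for every character, so '1' is the derived state throughout.
retractile claws (derived state '1') is unique to W (autapomorphy; uninformative for grouping).
Only D, L, Q, and W show the derived state '1' for gular pouch, supporting them as a clade.
Only D, L, Q, W, and Y show the derived state '1' for fused pelvic girdle, supporting them as a clade.
spiracle pair III lost groups D and L, which is incompatible with the clades supported by the remaining characters; treating it as convergent (homoplasy) costs fewer steps than any alternative tree.
All ingroup taxa share the derived state '1' for leaf margin serrate; it defines the ingroup but does not resolve relationships within it.
Only D and W show the derived state '1' for dermal ossicles, supporting them as a clade.
Only L and Q show the derived state '1' for webbed digits, supporting them as a clade.
Most parsimonious ingroup topology: (M,(((Q,L),(D,W)),Y)).
Changes per character on this tree: retractile claws: 1; gular pouch: 1; fused pelvic girdle: 1; spiracle pair III lost: 2; leaf margin serrate: 1; dermal ossicles: 1; webbed digits: 1.
Total = 8.

8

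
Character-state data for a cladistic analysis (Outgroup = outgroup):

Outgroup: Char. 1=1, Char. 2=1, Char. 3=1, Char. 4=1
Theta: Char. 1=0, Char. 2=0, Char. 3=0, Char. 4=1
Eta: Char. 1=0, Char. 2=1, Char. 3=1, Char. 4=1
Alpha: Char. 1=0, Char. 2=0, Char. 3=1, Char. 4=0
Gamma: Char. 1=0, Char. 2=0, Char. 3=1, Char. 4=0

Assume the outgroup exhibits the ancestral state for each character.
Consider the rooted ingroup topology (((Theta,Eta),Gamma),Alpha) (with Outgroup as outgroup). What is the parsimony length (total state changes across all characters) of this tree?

6

Map each character onto (((Theta,Eta),Gamma),Alpha) (rooted by Outgroup) and count the minimum state changes it requires (Fitch parsimony):
Char. 1: 1; Char. 2: 2; Char. 3: 1; Char. 4: 2.
Total tree length = 6.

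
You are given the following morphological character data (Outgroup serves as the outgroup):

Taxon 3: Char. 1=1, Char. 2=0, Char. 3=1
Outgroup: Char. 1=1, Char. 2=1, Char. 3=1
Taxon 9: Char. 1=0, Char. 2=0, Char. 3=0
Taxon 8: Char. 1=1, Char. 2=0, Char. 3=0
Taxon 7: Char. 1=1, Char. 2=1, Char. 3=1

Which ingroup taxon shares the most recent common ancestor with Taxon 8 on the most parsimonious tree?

The outgroup has state '1' for every character, so '0' is the derived state throughout.
Char. 1 (derived state '0') is unique to Taxon 9 (autapomorphy; uninformative for grouping).
Char. 2: derived state '0' in Taxon 3, Taxon 8, and Taxon 9 only — synapomorphy for {Taxon 3, Taxon 8, Taxon 9}.
Char. 3 (derived state '0') is shared by Taxon 8 and Taxon 9 — a synapomorphy uniting that clade.
Most parsimonious ingroup topology: ((Taxon 3,(Taxon 8,Taxon 9)),Taxon 7).
Taxon 8 and Taxon 9 form a cherry on this tree, so they are sister taxa.

Taxon 9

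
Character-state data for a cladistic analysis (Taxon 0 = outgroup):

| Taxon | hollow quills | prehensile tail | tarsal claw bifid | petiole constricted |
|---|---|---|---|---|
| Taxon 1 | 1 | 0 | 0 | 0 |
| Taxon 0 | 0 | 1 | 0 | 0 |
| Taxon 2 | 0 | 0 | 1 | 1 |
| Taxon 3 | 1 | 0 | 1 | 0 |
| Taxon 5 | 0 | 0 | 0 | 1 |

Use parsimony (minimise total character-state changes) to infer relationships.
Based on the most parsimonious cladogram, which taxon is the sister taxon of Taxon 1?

Taxon 3

Character polarity is set by the outgroup: the derived state is whichever differs from the outgroup's state, so for prehensile tail the derived state is '0', and for the remaining characters it is '1'.
hollow quills (derived state '1') is shared by Taxon 1 and Taxon 3 — a synapomorphy uniting that clade.
All ingroup taxa share the derived state '0' for prehensile tail; it defines the ingroup but does not resolve relationships within it.
tarsal claw bifid (state '1') occurs in Taxon 2 and Taxon 3 but conflicts with the nesting implied by the other characters — most parsimoniously interpreted as homoplasy.
Only Taxon 2 and Taxon 5 show the derived state '1' for petiole constricted, supporting them as a clade.
Most parsimonious ingroup topology: ((Taxon 2,Taxon 5),(Taxon 1,Taxon 3)).
Taxon 1 and Taxon 3 form a cherry on this tree, so they are sister taxa.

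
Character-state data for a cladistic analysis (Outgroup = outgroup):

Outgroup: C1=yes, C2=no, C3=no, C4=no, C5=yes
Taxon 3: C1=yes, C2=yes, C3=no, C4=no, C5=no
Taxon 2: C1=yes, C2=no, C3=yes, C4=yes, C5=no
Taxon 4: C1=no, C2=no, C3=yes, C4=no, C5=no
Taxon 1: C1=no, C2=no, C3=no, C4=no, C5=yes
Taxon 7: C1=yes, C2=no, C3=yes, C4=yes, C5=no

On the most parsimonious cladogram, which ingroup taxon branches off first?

Taxon 1

Character polarity is set by the outgroup: the derived state is whichever differs from the outgroup's state, so for C1, C5 the derived state is 'no', and for the remaining characters it is 'yes'.
C1 (state 'no') occurs in Taxon 1 and Taxon 4 but conflicts with the nesting implied by the other characters — most parsimoniously interpreted as homoplasy.
C2: derived state 'yes' in Taxon 3 only — an autapomorphy, so it tells us nothing about relationships among taxa.
Only Taxon 2, Taxon 4, and Taxon 7 show the derived state 'yes' for C3, supporting them as a clade.
C4 (derived state 'yes') is shared by Taxon 2 and Taxon 7 — a synapomorphy uniting that clade.
C5 (derived state 'no') is shared by Taxon 2, Taxon 3, Taxon 4, and Taxon 7 — a synapomorphy uniting that clade.
Most parsimonious ingroup topology: ((Taxon 3,((Taxon 2,Taxon 7),Taxon 4)),Taxon 1).
Taxon 1 is sister to the clade containing all other ingroup taxa, so it is the earliest-diverging (most basal) ingroup lineage.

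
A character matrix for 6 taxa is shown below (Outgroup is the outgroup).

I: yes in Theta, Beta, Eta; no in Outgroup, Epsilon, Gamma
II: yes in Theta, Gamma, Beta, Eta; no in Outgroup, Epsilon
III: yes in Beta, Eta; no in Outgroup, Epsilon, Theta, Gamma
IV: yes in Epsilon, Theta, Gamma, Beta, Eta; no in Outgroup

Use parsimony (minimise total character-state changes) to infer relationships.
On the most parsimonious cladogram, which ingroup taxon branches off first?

The outgroup has state 'no' for every character, so 'yes' is the derived state throughout.
Only Beta, Eta, and Theta show the derived state 'yes' for I, supporting them as a clade.
II: derived state 'yes' in Beta, Eta, Gamma, and Theta only — synapomorphy for {Beta, Eta, Gamma, Theta}.
Only Beta and Eta show the derived state 'yes' for III, supporting them as a clade.
IV (derived state 'yes') is shared by all ingroup taxa — unites the whole ingroup.
Most parsimonious ingroup topology: (Epsilon,((Theta,(Beta,Eta)),Gamma)).
Epsilon is sister to the clade containing all other ingroup taxa, so it is the earliest-diverging (most basal) ingroup lineage.

Epsilon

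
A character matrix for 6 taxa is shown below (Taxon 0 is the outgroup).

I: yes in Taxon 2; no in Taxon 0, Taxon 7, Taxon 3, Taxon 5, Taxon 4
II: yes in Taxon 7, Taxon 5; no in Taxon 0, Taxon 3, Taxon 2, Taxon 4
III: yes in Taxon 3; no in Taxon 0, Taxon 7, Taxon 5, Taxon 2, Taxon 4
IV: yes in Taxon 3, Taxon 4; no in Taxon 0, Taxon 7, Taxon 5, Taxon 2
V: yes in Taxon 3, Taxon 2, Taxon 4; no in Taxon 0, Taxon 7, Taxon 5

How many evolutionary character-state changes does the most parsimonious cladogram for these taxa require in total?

5

The outgroup has state 'no' for every character, so 'yes' is the derived state throughout.
I: derived state 'yes' in Taxon 2 only — an autapomorphy, so it tells us nothing about relationships among taxa.
II: derived state 'yes' in Taxon 5 and Taxon 7 only — synapomorphy for {Taxon 5, Taxon 7}.
III: derived state 'yes' in Taxon 3 only — an autapomorphy, so it tells us nothing about relationships among taxa.
IV: derived state 'yes' in Taxon 3 and Taxon 4 only — synapomorphy for {Taxon 3, Taxon 4}.
V: derived state 'yes' in Taxon 2, Taxon 3, and Taxon 4 only — synapomorphy for {Taxon 2, Taxon 3, Taxon 4}.
Most parsimonious ingroup topology: ((Taxon 7,Taxon 5),((Taxon 3,Taxon 4),Taxon 2)).
Changes per character on this tree: I: 1; II: 1; III: 1; IV: 1; V: 1.
Total = 5.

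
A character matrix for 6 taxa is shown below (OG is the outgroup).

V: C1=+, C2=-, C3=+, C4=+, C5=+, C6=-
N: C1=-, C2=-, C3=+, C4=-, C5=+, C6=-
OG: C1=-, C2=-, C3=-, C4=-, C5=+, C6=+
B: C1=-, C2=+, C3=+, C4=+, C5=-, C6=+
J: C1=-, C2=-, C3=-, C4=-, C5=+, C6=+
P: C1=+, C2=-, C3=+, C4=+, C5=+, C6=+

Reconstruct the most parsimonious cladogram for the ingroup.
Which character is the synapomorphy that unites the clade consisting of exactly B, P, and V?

C4

Character polarity is set by the outgroup: the derived state is whichever differs from the outgroup's state, so for C5, C6 the derived state is '-', and for the remaining characters it is '+'.
Only P and V show the derived state '+' for C1, supporting them as a clade.
C2: derived state '+' in B only — an autapomorphy, so it tells us nothing about relationships among taxa.
C3 (derived state '+') is shared by B, N, P, and V — a synapomorphy uniting that clade.
C4: derived state '+' in B, P, and V only — synapomorphy for {B, P, V}.
C5 (derived state '-') is unique to B (autapomorphy; uninformative for grouping).
C6 groups N and V, which is incompatible with the clades supported by the remaining characters; treating it as convergent (homoplasy) costs fewer steps than any alternative tree.
Most parsimonious ingroup topology: ((((P,V),B),N),J).
The clade {B, P, V} is supported by C4: its derived state '+' occurs in exactly those taxa and in no other taxon (including the outgroup).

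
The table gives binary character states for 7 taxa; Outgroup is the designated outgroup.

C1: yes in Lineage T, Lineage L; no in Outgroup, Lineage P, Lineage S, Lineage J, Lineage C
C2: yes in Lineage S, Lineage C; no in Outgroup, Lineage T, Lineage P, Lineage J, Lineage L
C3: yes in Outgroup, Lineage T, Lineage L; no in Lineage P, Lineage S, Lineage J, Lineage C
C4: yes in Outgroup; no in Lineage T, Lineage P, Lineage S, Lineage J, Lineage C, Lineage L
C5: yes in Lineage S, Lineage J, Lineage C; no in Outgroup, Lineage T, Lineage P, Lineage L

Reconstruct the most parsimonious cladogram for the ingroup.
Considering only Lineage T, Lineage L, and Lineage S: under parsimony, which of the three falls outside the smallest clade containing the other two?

Character polarity is set by the outgroup: the derived state is whichever differs from the outgroup's state, so for C3, C4 the derived state is 'no', and for the remaining characters it is 'yes'.
C1 (derived state 'yes') is shared by Lineage L and Lineage T — a synapomorphy uniting that clade.
C2 (derived state 'yes') is shared by Lineage C and Lineage S — a synapomorphy uniting that clade.
Only Lineage C, Lineage J, Lineage P, and Lineage S show the derived state 'no' for C3, supporting them as a clade.
All ingroup taxa share the derived state 'no' for C4; it defines the ingroup but does not resolve relationships within it.
C5: derived state 'yes' in Lineage C, Lineage J, and Lineage S only — synapomorphy for {Lineage C, Lineage J, Lineage S}.
Most parsimonious ingroup topology: ((Lineage T,Lineage L),(Lineage P,((Lineage S,Lineage C),Lineage J))).
Lineage T and Lineage L share a more recent common ancestor with each other than either does with Lineage S, so Lineage S is the least closely related of the three.

Lineage S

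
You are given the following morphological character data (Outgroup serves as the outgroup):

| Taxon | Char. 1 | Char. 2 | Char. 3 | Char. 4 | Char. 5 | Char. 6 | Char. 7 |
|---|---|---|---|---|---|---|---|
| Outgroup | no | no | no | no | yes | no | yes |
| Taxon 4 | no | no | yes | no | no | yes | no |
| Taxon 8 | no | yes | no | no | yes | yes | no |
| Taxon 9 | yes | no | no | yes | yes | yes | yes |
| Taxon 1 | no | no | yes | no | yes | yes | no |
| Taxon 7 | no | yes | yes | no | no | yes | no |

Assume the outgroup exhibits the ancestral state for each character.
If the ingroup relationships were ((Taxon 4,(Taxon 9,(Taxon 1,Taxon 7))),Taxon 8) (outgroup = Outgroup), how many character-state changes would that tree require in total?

Map each character onto ((Taxon 4,(Taxon 9,(Taxon 1,Taxon 7))),Taxon 8) (rooted by Outgroup) and count the minimum state changes it requires (Fitch parsimony):
Char. 1: 1; Char. 2: 2; Char. 3: 2; Char. 4: 1; Char. 5: 2; Char. 6: 1; Char. 7: 2.
Total tree length = 11.

11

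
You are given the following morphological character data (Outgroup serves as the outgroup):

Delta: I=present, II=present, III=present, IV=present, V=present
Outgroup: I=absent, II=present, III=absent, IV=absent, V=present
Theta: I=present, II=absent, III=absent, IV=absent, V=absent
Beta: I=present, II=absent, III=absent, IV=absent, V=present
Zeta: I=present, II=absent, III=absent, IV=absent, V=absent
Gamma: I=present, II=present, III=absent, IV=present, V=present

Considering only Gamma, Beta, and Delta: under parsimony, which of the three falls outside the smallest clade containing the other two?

Character polarity is set by the outgroup: the derived state is whichever differs from the outgroup's state, so for II, V the derived state is 'absent', and for the remaining characters it is 'present'.
I (derived state 'present') is shared by all ingroup taxa — unites the whole ingroup.
II: derived state 'absent' in Beta, Theta, and Zeta only — synapomorphy for {Beta, Theta, Zeta}.
III: derived state 'present' in Delta only — an autapomorphy, so it tells us nothing about relationships among taxa.
IV (derived state 'present') is shared by Delta and Gamma — a synapomorphy uniting that clade.
Only Theta and Zeta show the derived state 'absent' for V, supporting them as a clade.
Most parsimonious ingroup topology: ((Gamma,Delta),((Zeta,Theta),Beta)).
Delta and Gamma share a more recent common ancestor with each other than either does with Beta, so Beta is the least closely related of the three.

Beta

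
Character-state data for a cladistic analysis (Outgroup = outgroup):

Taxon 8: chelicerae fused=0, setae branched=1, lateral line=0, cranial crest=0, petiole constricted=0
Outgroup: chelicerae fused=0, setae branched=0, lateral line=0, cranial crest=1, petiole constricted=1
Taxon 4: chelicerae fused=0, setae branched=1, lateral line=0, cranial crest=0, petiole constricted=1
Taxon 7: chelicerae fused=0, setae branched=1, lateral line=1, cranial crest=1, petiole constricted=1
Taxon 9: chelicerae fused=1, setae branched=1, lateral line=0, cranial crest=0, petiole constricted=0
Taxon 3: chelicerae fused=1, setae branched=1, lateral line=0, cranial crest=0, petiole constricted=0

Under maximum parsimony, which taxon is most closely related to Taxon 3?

Taxon 9

Character polarity is set by the outgroup: the derived state is whichever differs from the outgroup's state, so for cranial crest, petiole constricted the derived state is '0', and for the remaining characters it is '1'.
chelicerae fused (derived state '1') is shared by Taxon 3 and Taxon 9 — a synapomorphy uniting that clade.
All ingroup taxa share the derived state '1' for setae branched; it defines the ingroup but does not resolve relationships within it.
lateral line: derived state '1' in Taxon 7 only — an autapomorphy, so it tells us nothing about relationships among taxa.
cranial crest (derived state '0') is shared by Taxon 3, Taxon 4, Taxon 8, and Taxon 9 — a synapomorphy uniting that clade.
petiole constricted (derived state '0') is shared by Taxon 3, Taxon 8, and Taxon 9 — a synapomorphy uniting that clade.
Most parsimonious ingroup topology: ((((Taxon 9,Taxon 3),Taxon 8),Taxon 4),Taxon 7).
Taxon 3 and Taxon 9 form a cherry on this tree, so they are sister taxa.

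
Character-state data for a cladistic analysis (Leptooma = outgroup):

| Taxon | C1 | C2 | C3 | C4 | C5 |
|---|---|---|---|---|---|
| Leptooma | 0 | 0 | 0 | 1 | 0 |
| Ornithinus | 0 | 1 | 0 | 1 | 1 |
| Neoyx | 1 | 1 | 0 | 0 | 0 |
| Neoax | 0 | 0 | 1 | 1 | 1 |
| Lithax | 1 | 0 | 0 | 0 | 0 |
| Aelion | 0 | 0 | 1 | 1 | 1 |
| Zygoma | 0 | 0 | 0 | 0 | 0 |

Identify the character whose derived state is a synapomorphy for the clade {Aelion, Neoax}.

C3

Character polarity is set by the outgroup: the derived state is whichever differs from the outgroup's state, so for C4 the derived state is '0', and for the remaining characters it is '1'.
Only Lithax and Neoyx show the derived state '1' for C1, supporting them as a clade.
C2 (state '1') occurs in Neoyx and Ornithinus but conflicts with the nesting implied by the other characters — most parsimoniously interpreted as homoplasy.
Only Aelion and Neoax show the derived state '1' for C3, supporting them as a clade.
C4: derived state '0' in Lithax, Neoyx, and Zygoma only — synapomorphy for {Lithax, Neoyx, Zygoma}.
Only Aelion, Neoax, and Ornithinus show the derived state '1' for C5, supporting them as a clade.
Most parsimonious ingroup topology: ((Ornithinus,(Neoax,Aelion)),((Neoyx,Lithax),Zygoma)).
The clade {Aelion, Neoax} is supported by C3: its derived state '1' occurs in exactly those taxa and in no other taxon (including the outgroup).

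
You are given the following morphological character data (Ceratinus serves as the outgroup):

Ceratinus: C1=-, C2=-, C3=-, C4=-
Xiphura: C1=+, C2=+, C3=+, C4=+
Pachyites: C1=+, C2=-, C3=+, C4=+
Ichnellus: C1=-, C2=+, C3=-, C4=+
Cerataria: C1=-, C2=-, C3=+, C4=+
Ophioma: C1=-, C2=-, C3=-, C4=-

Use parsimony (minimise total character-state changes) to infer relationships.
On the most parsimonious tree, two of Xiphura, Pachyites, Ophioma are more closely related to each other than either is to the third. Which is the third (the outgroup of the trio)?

The outgroup has state '-' for every character, so '+' is the derived state throughout.
C1: derived state '+' in Pachyites and Xiphura only — synapomorphy for {Pachyites, Xiphura}.
C2 (state '+') occurs in Ichnellus and Xiphura but conflicts with the nesting implied by the other characters — most parsimoniously interpreted as homoplasy.
C3 (derived state '+') is shared by Cerataria, Pachyites, and Xiphura — a synapomorphy uniting that clade.
C4: derived state '+' in Cerataria, Ichnellus, Pachyites, and Xiphura only — synapomorphy for {Cerataria, Ichnellus, Pachyites, Xiphura}.
Most parsimonious ingroup topology: ((((Xiphura,Pachyites),Cerataria),Ichnellus),Ophioma).
Pachyites and Xiphura share a more recent common ancestor with each other than either does with Ophioma, so Ophioma is the least closely related of the three.

Ophioma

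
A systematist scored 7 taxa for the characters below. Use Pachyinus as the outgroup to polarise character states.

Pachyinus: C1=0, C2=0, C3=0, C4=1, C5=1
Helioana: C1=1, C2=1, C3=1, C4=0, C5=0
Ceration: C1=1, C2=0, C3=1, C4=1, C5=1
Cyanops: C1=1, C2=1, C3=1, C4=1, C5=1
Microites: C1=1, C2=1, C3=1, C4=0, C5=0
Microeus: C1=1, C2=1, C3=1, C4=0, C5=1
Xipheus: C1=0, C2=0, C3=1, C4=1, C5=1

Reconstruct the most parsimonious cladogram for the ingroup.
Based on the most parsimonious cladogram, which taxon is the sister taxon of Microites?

Helioana

Character polarity is set by the outgroup: the derived state is whichever differs from the outgroup's state, so for C4, C5 the derived state is '0', and for the remaining characters it is '1'.
Only Ceration, Cyanops, Helioana, Microeus, and Microites show the derived state '1' for C1, supporting them as a clade.
C2: derived state '1' in Cyanops, Helioana, Microeus, and Microites only — synapomorphy for {Cyanops, Helioana, Microeus, Microites}.
C3 (derived state '1') is shared by all ingroup taxa — unites the whole ingroup.
Only Helioana, Microeus, and Microites show the derived state '0' for C4, supporting them as a clade.
C5: derived state '0' in Helioana and Microites only — synapomorphy for {Helioana, Microites}.
Most parsimonious ingroup topology: (((((Helioana,Microites),Microeus),Cyanops),Ceration),Xipheus).
Microites and Helioana form a cherry on this tree, so they are sister taxa.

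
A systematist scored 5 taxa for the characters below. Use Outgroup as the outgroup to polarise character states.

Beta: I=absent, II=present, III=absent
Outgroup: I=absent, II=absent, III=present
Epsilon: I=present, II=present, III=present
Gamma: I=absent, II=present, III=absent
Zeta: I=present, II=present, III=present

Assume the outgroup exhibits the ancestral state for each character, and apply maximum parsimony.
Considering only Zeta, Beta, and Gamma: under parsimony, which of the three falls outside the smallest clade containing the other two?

Zeta

Character polarity is set by the outgroup: the derived state is whichever differs from the outgroup's state, so for III the derived state is 'absent', and for the remaining characters it is 'present'.
I (derived state 'present') is shared by Epsilon and Zeta — a synapomorphy uniting that clade.
All ingroup taxa share the derived state 'present' for II; it defines the ingroup but does not resolve relationships within it.
Only Beta and Gamma show the derived state 'absent' for III, supporting them as a clade.
Most parsimonious ingroup topology: ((Gamma,Beta),(Zeta,Epsilon)).
Gamma and Beta share a more recent common ancestor with each other than either does with Zeta, so Zeta is the least closely related of the three.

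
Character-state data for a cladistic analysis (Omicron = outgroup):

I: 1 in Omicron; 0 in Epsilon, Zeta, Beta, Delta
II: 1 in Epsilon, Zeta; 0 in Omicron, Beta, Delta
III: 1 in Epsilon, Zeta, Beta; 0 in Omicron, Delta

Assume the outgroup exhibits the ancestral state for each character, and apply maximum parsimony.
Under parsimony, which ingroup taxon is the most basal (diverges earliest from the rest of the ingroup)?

Delta

Character polarity is set by the outgroup: the derived state is whichever differs from the outgroup's state, so for I the derived state is '0', and for the remaining characters it is '1'.
All ingroup taxa share the derived state '0' for I; it defines the ingroup but does not resolve relationships within it.
II: derived state '1' in Epsilon and Zeta only — synapomorphy for {Epsilon, Zeta}.
III (derived state '1') is shared by Beta, Epsilon, and Zeta — a synapomorphy uniting that clade.
Most parsimonious ingroup topology: (((Epsilon,Zeta),Beta),Delta).
Delta is sister to the clade containing all other ingroup taxa, so it is the earliest-diverging (most basal) ingroup lineage.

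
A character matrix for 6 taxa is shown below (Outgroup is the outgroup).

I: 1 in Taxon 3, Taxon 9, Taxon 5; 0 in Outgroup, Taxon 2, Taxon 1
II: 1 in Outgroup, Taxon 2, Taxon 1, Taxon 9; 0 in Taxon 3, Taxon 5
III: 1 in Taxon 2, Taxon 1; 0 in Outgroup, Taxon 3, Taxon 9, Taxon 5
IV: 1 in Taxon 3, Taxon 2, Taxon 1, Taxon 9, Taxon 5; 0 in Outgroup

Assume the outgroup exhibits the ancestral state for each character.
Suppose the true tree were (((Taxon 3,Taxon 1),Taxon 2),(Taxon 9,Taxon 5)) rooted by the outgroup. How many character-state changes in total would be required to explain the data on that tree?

7

Map each character onto (((Taxon 3,Taxon 1),Taxon 2),(Taxon 9,Taxon 5)) (rooted by Outgroup) and count the minimum state changes it requires (Fitch parsimony):
I: 2; II: 2; III: 2; IV: 1.
Total tree length = 7.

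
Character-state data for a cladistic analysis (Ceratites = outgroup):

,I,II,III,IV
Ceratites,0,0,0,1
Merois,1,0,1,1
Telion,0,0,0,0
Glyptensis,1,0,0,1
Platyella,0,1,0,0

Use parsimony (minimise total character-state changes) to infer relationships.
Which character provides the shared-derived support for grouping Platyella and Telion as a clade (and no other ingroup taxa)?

Character polarity is set by the outgroup: the derived state is whichever differs from the outgroup's state, so for IV the derived state is '0', and for the remaining characters it is '1'.
Only Glyptensis and Merois show the derived state '1' for I, supporting them as a clade.
II (derived state '1') is unique to Platyella (autapomorphy; uninformative for grouping).
III: derived state '1' in Merois only — an autapomorphy, so it tells us nothing about relationships among taxa.
Only Platyella and Telion show the derived state '0' for IV, supporting them as a clade.
Most parsimonious ingroup topology: ((Merois,Glyptensis),(Telion,Platyella)).
The clade {Platyella, Telion} is supported by IV: its derived state '0' occurs in exactly those taxa and in no other taxon (including the outgroup).

IV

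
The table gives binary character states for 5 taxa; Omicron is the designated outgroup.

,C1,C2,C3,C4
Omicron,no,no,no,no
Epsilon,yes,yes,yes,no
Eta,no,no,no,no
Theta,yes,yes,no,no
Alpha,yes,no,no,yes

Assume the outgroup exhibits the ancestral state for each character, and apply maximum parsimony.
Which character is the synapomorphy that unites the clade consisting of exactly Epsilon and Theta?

C2

The outgroup has state 'no' for every character, so 'yes' is the derived state throughout.
C1: derived state 'yes' in Alpha, Epsilon, and Theta only — synapomorphy for {Alpha, Epsilon, Theta}.
Only Epsilon and Theta show the derived state 'yes' for C2, supporting them as a clade.
C3: derived state 'yes' in Epsilon only — an autapomorphy, so it tells us nothing about relationships among taxa.
C4: derived state 'yes' in Alpha only — an autapomorphy, so it tells us nothing about relationships among taxa.
Most parsimonious ingroup topology: (((Epsilon,Theta),Alpha),Eta).
The clade {Epsilon, Theta} is supported by C2: its derived state 'yes' occurs in exactly those taxa and in no other taxon (including the outgroup).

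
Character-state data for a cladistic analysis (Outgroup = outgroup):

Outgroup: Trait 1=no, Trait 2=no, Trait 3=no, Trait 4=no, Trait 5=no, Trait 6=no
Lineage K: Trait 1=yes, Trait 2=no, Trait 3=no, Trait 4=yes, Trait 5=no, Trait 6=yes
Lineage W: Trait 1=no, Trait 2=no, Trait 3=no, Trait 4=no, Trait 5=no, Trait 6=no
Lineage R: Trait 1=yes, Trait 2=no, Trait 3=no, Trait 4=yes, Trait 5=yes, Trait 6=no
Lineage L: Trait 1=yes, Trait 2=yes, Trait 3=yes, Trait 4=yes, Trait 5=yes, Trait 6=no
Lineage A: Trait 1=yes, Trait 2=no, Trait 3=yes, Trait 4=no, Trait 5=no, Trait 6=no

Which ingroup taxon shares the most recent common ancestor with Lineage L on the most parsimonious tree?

Lineage R

The outgroup has state 'no' for every character, so 'yes' is the derived state throughout.
Only Lineage A, Lineage K, Lineage L, and Lineage R show the derived state 'yes' for Trait 1, supporting them as a clade.
Trait 2 (derived state 'yes') is unique to Lineage L (autapomorphy; uninformative for grouping).
Trait 3 (state 'yes') occurs in Lineage A and Lineage L but conflicts with the nesting implied by the other characters — most parsimoniously interpreted as homoplasy.
Trait 4 (derived state 'yes') is shared by Lineage K, Lineage L, and Lineage R — a synapomorphy uniting that clade.
Only Lineage L and Lineage R show the derived state 'yes' for Trait 5, supporting them as a clade.
Trait 6: derived state 'yes' in Lineage K only — an autapomorphy, so it tells us nothing about relationships among taxa.
Most parsimonious ingroup topology: (((Lineage K,(Lineage R,Lineage L)),Lineage A),Lineage W).
Lineage L and Lineage R form a cherry on this tree, so they are sister taxa.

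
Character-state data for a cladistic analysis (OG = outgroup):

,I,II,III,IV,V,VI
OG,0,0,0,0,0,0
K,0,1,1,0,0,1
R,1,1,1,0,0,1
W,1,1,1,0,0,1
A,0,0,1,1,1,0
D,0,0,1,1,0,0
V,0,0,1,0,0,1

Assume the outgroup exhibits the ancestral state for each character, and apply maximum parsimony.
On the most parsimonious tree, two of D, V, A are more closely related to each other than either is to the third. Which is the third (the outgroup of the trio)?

V

The outgroup has state '0' for every character, so '1' is the derived state throughout.
Only R and W show the derived state '1' for I, supporting them as a clade.
II (derived state '1') is shared by K, R, and W — a synapomorphy uniting that clade.
All ingroup taxa share the derived state '1' for III; it defines the ingroup but does not resolve relationships within it.
Only A and D show the derived state '1' for IV, supporting them as a clade.
V (derived state '1') is unique to A (autapomorphy; uninformative for grouping).
VI: derived state '1' in K, R, V, and W only — synapomorphy for {K, R, V, W}.
Most parsimonious ingroup topology: (((K,(R,W)),V),(A,D)).
D and A share a more recent common ancestor with each other than either does with V, so V is the least closely related of the three.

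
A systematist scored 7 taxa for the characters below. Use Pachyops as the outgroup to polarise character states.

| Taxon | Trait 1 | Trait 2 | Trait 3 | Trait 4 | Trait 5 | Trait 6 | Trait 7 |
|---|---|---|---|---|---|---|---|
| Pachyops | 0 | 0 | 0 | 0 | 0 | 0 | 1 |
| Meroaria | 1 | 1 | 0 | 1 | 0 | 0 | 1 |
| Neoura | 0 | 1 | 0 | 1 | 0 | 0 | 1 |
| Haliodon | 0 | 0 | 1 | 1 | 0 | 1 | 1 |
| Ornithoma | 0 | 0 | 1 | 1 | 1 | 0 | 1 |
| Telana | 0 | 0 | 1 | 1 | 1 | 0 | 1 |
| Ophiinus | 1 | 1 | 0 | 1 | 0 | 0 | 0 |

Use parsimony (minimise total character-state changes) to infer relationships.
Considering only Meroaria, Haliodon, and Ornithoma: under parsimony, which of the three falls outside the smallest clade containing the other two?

Character polarity is set by the outgroup: the derived state is whichever differs from the outgroup's state, so for Trait 7 the derived state is '0', and for the remaining characters it is '1'.
Trait 1 (derived state '1') is shared by Meroaria and Ophiinus — a synapomorphy uniting that clade.
Only Meroaria, Neoura, and Ophiinus show the derived state '1' for Trait 2, supporting them as a clade.
Trait 3: derived state '1' in Haliodon, Ornithoma, and Telana only — synapomorphy for {Haliodon, Ornithoma, Telana}.
All ingroup taxa share the derived state '1' for Trait 4; it defines the ingroup but does not resolve relationships within it.
Trait 5 (derived state '1') is shared by Ornithoma and Telana — a synapomorphy uniting that clade.
Trait 6 (derived state '1') is unique to Haliodon (autapomorphy; uninformative for grouping).
Trait 7: derived state '0' in Ophiinus only — an autapomorphy, so it tells us nothing about relationships among taxa.
Most parsimonious ingroup topology: (((Meroaria,Ophiinus),Neoura),(Haliodon,(Ornithoma,Telana))).
Ornithoma and Haliodon share a more recent common ancestor with each other than either does with Meroaria, so Meroaria is the least closely related of the three.

Meroaria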